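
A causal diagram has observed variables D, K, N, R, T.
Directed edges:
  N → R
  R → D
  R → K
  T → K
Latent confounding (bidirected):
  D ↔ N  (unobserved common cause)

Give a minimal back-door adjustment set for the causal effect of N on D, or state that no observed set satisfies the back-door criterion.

N→D: no observed back-door set.

desc(N)\{N}={D,K,R}; candidates ⊆ {T}.
N↔D: latent back-door arc(s) into N.
size 0: {}; under {} N still reaches {D} ∋ D.
size 1: {T}; under {T} N still reaches {D} ∋ D.
N↔D cannot be blocked by any observed set — no back-door set.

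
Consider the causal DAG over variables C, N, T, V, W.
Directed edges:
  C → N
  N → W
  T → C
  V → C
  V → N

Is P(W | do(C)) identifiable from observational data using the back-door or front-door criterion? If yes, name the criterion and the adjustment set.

desc(C)\{C}={N,W}; candidates ⊆ {T,V}.
size 0: {}; under {} C still reaches {N,T,V,W} ∋ W.
{V}: C⊥W given {V} in G with C→· removed — back-door holds.
P(W|do(C)) = Σ_{V} P(W|C,V)·P(V).

P(W|do(C)): backdoor, adjust for {V}.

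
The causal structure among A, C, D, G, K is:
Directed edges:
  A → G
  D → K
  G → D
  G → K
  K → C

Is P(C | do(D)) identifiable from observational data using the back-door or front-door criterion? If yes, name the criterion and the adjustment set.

desc(D)\{D}={C,K}; candidates ⊆ {A,G}.
size 0: {}; under {} D still reaches {A,C,G,K} ∋ C.
{G}: D⊥C given {G} in G with D→· removed — back-door holds.
P(C|do(D)) = Σ_{G} P(C|D,G)·P(G).

P(C|do(D)): backdoor, adjust for {G}.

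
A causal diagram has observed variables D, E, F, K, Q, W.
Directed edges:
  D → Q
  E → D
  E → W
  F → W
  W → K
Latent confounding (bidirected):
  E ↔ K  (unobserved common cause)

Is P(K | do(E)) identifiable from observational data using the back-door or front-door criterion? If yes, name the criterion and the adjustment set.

P(K|do(E)): frontdoor, adjust for {W}.

desc(E)\{E}={D,K,Q,W}; candidates ⊆ {F}.
E↔K: latent back-door arc(s) into E.
size 0: {}; under {} E still reaches {K} ∋ K.
size 1: {F}; under {F} E still reaches {K} ∋ K.
E↔K cannot be blocked by any observed set — no back-door set.
{W}: (i) intercepts every directed E→K path; (ii) no back-door E→{W}; (iii) {E} blocks every back-door {W}→K. Front-door holds.
P(K|do(E)) = Σ_{W} P(W|E) Σ_{E'} P(K|W,E')P(E').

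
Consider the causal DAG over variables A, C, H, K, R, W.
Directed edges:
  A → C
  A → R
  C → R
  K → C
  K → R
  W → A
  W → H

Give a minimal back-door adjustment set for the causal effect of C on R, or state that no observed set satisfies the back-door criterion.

C→R: minimal back-door set {A, K}.

desc(C)\{C}={R}; candidates ⊆ {A,H,K,W}.
size 0: {}; under {} C still reaches {A,H,K,R,W} ∋ R.
size 1: {A}, {H}, {K} …(+1); under {A} C still reaches {K,R} ∋ R.
{A,K}: C⊥R given {A,K} in G with C→· removed — back-door holds.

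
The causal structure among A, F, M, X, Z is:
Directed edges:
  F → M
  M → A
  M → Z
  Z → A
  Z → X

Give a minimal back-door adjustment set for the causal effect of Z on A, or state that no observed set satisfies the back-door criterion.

Z→A: minimal back-door set {M}.

desc(Z)\{Z}={A,X}; candidates ⊆ {F,M}.
size 0: {}; under {} Z still reaches {A,F,M} ∋ A.
{M}: Z⊥A given {M} in G with Z→· removed — back-door holds.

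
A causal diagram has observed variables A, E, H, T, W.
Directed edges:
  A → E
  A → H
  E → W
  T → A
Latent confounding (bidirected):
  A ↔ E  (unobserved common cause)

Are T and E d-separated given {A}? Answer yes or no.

Bayes-Ball from T | {A} reaches {E,W}.
E ∈ reach(T|{A}) ⇒ T ⊥̸ E | {A}.

No — T and E are d-connected given {A}.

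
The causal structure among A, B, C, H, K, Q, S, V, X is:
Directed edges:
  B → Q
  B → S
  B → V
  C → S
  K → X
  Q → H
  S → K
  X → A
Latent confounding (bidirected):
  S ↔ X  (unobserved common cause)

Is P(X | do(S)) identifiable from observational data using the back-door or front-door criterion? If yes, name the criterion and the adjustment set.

desc(S)\{S}={A,K,X}; candidates ⊆ {B,C,H,Q,V}.
S↔X: latent back-door arc(s) into S.
size 0: {}; under {} S still reaches {A,B,C,H,Q,V,X} ∋ X.
size 1: {B}, {C}, {H} …(+2); under {B} S still reaches {A,C,X} ∋ X.
size 2: {B,C}, {B,H}, {B,Q} …(+7); under {B,C} S still reaches {A,X} ∋ X.
S↔X cannot be blocked by any observed set — no back-door set.
{K}: (i) intercepts every directed S→X path; (ii) no back-door S→{K}; (iii) {S} blocks every back-door {K}→X. Front-door holds.
P(X|do(S)) = Σ_{K} P(K|S) Σ_{S'} P(X|K,S')P(S').

P(X|do(S)): frontdoor, adjust for {K}.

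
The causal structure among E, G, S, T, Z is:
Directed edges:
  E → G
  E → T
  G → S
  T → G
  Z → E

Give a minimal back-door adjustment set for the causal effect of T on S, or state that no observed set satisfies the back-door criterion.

T→S: minimal back-door set {E}.

desc(T)\{T}={G,S}; candidates ⊆ {E,Z}.
size 0: {}; under {} T still reaches {E,G,S,Z} ∋ S.
{E}: T⊥S given {E} in G with T→· removed — back-door holds.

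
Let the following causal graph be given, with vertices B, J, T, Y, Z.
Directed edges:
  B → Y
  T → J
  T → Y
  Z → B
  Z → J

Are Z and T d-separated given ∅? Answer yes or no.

Yes — Z ⊥ T | ∅.

Bayes-Ball from Z | ∅ reaches {B,J,Y}.
T ∉ reach(Z|∅) ⇒ Z ⊥ T | ∅.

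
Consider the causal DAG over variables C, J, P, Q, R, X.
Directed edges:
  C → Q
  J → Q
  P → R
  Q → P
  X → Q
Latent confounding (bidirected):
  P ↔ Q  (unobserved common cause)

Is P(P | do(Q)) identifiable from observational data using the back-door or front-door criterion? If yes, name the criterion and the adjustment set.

P(P|do(Q)): not identifiable (no BD/FD set).

desc(Q)\{Q}={P,R}; candidates ⊆ {C,J,X}.
Q↔P: latent back-door arc(s) into Q.
size 0: {}; under {} Q still reaches {C,J,P,R,X} ∋ P.
size 1: {C}, {J}, {X}; under {C} Q still reaches {J,P,R,X} ∋ P.
size 2: {C,J}, {C,X}, {J,X}; under {C,J} Q still reaches {P,R,X} ∋ P.
Q↔P cannot be blocked by any observed set — no back-door set.
No mediator lies on a directed Q→…→P path.
Neither criterion identifies P(P|do(Q)) in this graph.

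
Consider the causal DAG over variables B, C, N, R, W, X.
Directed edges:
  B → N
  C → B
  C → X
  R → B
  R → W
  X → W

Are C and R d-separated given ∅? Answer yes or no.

Yes — C ⊥ R | ∅.

Bayes-Ball from C | ∅ reaches {B,N,W,X}.
R ∉ reach(C|∅) ⇒ C ⊥ R | ∅.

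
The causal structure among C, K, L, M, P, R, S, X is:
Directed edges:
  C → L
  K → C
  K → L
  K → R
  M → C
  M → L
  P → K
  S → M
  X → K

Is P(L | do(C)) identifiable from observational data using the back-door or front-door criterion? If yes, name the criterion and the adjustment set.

desc(C)\{C}={L}; candidates ⊆ {K,M,P,R,S,X}.
size 0: {}; under {} C still reaches {K,L,M,P,R,S,X} ∋ L.
size 1: {K}, {M}, {P} …(+3); under {K} C still reaches {L,M,S} ∋ L.
{K,M}: C⊥L given {K,M} in G with C→· removed — back-door holds.
P(L|do(C)) = Σ_{K,M} P(L|C,K,M)·P(K,M).

P(L|do(C)): backdoor, adjust for {K, M}.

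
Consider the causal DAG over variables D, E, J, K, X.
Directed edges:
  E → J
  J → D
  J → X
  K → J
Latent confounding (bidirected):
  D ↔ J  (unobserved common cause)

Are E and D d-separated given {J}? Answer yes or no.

Bayes-Ball from E | {J} reaches {D,K}.
D ∈ reach(E|{J}) ⇒ E ⊥̸ D | {J}.

No — E and D are d-connected given {J}.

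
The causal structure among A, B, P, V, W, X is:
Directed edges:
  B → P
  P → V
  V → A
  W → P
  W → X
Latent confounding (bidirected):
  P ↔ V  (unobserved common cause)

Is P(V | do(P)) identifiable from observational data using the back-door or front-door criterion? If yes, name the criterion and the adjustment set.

P(V|do(P)): not identifiable (no BD/FD set).

desc(P)\{P}={A,V}; candidates ⊆ {B,W,X}.
P↔V: latent back-door arc(s) into P.
size 0: {}; under {} P still reaches {A,B,V,W,X} ∋ V.
size 1: {B}, {W}, {X}; under {B} P still reaches {A,V,W,X} ∋ V.
size 2: {B,W}, {B,X}, {W,X}; under {B,W} P still reaches {A,V} ∋ V.
P↔V cannot be blocked by any observed set — no back-door set.
No mediator lies on a directed P→…→V path.
Neither criterion identifies P(V|do(P)) in this graph.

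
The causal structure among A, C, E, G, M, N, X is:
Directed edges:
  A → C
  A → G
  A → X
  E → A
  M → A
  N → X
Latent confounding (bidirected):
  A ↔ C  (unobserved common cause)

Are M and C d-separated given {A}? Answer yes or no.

No — M and C are d-connected given {A}.

Bayes-Ball from M | {A} reaches {C,E}.
C ∈ reach(M|{A}) ⇒ M ⊥̸ C | {A}.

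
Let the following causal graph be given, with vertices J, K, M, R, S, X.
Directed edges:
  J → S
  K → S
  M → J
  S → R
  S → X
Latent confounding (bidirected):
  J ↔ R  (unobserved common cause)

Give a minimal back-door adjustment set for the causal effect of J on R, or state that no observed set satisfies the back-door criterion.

J→R: no observed back-door set.

desc(J)\{J}={R,S,X}; candidates ⊆ {K,M}.
J↔R: latent back-door arc(s) into J.
size 0: {}; under {} J still reaches {M,R} ∋ R.
size 1: {K}, {M}; under {K} J still reaches {M,R} ∋ R.
size 2: {K,M}; under {K,M} J still reaches {R} ∋ R.
J↔R cannot be blocked by any observed set — no back-door set.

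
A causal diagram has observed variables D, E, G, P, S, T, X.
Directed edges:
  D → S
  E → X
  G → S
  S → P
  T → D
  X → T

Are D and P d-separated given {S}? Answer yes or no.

Yes — D ⊥ P | {S}.

Bayes-Ball from D | {S} reaches {E,G,T,X}.
P ∉ reach(D|{S}) ⇒ D ⊥ P | {S}.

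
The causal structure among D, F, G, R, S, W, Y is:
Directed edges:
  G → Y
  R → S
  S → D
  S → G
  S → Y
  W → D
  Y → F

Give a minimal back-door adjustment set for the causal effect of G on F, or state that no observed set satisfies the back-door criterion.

desc(G)\{G}={F,Y}; candidates ⊆ {D,R,S,W}.
size 0: {}; under {} G still reaches {D,F,R,S,Y} ∋ F.
{S}: G⊥F given {S} in G with G→· removed — back-door holds.

G→F: minimal back-door set {S}.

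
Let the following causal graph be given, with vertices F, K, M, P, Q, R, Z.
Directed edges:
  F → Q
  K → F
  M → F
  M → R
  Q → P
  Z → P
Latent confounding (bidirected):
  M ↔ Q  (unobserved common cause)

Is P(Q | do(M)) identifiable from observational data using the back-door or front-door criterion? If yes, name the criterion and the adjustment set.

P(Q|do(M)): frontdoor, adjust for {F}.

desc(M)\{M}={F,P,Q,R}; candidates ⊆ {K,Z}.
M↔Q: latent back-door arc(s) into M.
size 0: {}; under {} M still reaches {P,Q} ∋ Q.
size 1: {K}, {Z}; under {K} M still reaches {P,Q} ∋ Q.
size 2: {K,Z}; under {K,Z} M still reaches {P,Q} ∋ Q.
M↔Q cannot be blocked by any observed set — no back-door set.
{F}: (i) intercepts every directed M→Q path; (ii) no back-door M→{F}; (iii) {M} blocks every back-door {F}→Q. Front-door holds.
P(Q|do(M)) = Σ_{F} P(F|M) Σ_{M'} P(Q|F,M')P(M').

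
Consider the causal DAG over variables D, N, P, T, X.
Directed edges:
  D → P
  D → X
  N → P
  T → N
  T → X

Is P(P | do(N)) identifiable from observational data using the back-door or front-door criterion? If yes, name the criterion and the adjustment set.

desc(N)\{N}={P}; candidates ⊆ {D,T,X}.
∅: N⊥P given ∅ in G with N→· removed — back-door holds.
P(P|do(N)) = P(P|N) — no adjustment needed.

P(P|do(N)): backdoor, adjust for ∅.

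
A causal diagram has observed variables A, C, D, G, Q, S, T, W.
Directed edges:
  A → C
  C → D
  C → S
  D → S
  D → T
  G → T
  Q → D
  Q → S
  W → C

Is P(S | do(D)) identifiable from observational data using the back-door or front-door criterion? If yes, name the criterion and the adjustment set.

P(S|do(D)): backdoor, adjust for {C, Q}.

desc(D)\{D}={S,T}; candidates ⊆ {A,C,G,Q,W}.
size 0: {}; under {} D still reaches {A,C,Q,S,W} ∋ S.
size 1: {A}, {C}, {G} …(+2); under {A} D still reaches {C,Q,S,W} ∋ S.
{C,Q}: D⊥S given {C,Q} in G with D→· removed — back-door holds.
P(S|do(D)) = Σ_{C,Q} P(S|D,C,Q)·P(C,Q).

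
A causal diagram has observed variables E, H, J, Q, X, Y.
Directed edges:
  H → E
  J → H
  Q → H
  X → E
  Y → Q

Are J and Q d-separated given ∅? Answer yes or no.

Yes — J ⊥ Q | ∅.

Bayes-Ball from J | ∅ reaches {E,H}.
Q ∉ reach(J|∅) ⇒ J ⊥ Q | ∅.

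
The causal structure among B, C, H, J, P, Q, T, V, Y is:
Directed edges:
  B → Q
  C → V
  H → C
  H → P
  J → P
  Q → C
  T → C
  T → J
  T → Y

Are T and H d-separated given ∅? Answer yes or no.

Bayes-Ball from T | ∅ reaches {C,J,P,V,Y}.
H ∉ reach(T|∅) ⇒ T ⊥ H | ∅.

Yes — T ⊥ H | ∅.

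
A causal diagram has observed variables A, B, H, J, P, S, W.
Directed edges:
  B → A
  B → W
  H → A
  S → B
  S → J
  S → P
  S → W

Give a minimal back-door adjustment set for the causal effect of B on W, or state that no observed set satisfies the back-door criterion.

desc(B)\{B}={A,W}; candidates ⊆ {H,J,P,S}.
size 0: {}; under {} B still reaches {J,P,S,W} ∋ W.
{S}: B⊥W given {S} in G with B→· removed — back-door holds.

B→W: minimal back-door set {S}.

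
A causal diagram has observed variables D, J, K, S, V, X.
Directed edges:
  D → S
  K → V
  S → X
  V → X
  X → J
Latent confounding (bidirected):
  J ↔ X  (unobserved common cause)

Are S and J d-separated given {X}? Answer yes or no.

Bayes-Ball from S | {X} reaches {D,J,K,V}.
J ∈ reach(S|{X}) ⇒ S ⊥̸ J | {X}.

No — S and J are d-connected given {X}.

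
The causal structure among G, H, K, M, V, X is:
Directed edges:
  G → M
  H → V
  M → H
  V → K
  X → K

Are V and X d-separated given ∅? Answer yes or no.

Yes — V ⊥ X | ∅.

Bayes-Ball from V | ∅ reaches {G,H,K,M}.
X ∉ reach(V|∅) ⇒ V ⊥ X | ∅.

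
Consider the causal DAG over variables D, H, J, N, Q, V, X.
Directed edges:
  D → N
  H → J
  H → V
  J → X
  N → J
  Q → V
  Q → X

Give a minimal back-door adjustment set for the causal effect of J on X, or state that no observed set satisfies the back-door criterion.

J→X: minimal back-door set ∅.

desc(J)\{J}={X}; candidates ⊆ {D,H,N,Q,V}.
∅: J⊥X given ∅ in G with J→· removed — back-door holds.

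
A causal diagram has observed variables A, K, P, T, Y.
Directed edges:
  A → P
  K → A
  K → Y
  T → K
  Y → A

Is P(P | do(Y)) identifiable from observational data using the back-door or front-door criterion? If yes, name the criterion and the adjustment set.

desc(Y)\{Y}={A,P}; candidates ⊆ {K,T}.
size 0: {}; under {} Y still reaches {A,K,P,T} ∋ P.
{K}: Y⊥P given {K} in G with Y→· removed — back-door holds.
P(P|do(Y)) = Σ_{K} P(P|Y,K)·P(K).

P(P|do(Y)): backdoor, adjust for {K}.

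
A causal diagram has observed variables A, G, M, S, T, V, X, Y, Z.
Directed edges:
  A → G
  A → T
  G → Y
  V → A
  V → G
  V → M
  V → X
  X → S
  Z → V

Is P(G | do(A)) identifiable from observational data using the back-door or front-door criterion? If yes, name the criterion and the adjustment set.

P(G|do(A)): backdoor, adjust for {V}.

desc(A)\{A}={G,T,Y}; candidates ⊆ {M,S,V,X,Z}.
size 0: {}; under {} A still reaches {G,M,S,V,X,Y,Z} ∋ G.
{V}: A⊥G given {V} in G with A→· removed — back-door holds.
P(G|do(A)) = Σ_{V} P(G|A,V)·P(V).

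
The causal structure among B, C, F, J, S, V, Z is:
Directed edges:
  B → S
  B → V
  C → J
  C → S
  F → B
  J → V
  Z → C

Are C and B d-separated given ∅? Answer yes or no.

Bayes-Ball from C | ∅ reaches {J,S,V,Z}.
B ∉ reach(C|∅) ⇒ C ⊥ B | ∅.

Yes — C ⊥ B | ∅.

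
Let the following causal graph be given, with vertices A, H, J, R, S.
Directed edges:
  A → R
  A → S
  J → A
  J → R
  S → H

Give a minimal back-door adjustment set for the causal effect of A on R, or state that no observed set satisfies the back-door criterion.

A→R: minimal back-door set {J}.

desc(A)\{A}={H,R,S}; candidates ⊆ {J}.
size 0: {}; under {} A still reaches {J,R} ∋ R.
{J}: A⊥R given {J} in G with A→· removed — back-door holds.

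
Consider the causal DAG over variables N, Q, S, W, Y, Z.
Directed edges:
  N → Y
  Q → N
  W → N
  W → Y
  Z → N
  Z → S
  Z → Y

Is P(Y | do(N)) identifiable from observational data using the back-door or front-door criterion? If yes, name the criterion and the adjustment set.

desc(N)\{N}={Y}; candidates ⊆ {Q,S,W,Z}.
size 0: {}; under {} N still reaches {Q,S,W,Y,Z} ∋ Y.
size 1: {Q}, {S}, {W} …(+1); under {Q} N still reaches {S,W,Y,Z} ∋ Y.
{W,Z}: N⊥Y given {W,Z} in G with N→· removed — back-door holds.
P(Y|do(N)) = Σ_{W,Z} P(Y|N,W,Z)·P(W,Z).

P(Y|do(N)): backdoor, adjust for {W, Z}.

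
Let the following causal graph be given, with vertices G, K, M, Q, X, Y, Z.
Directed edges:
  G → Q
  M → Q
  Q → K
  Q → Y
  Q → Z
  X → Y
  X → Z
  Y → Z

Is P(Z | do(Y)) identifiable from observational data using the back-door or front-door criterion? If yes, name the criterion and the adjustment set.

desc(Y)\{Y}={Z}; candidates ⊆ {G,K,M,Q,X}.
size 0: {}; under {} Y still reaches {G,K,M,Q,X,Z} ∋ Z.
size 1: {G}, {K}, {M} …(+2); under {G} Y still reaches {K,M,Q,X,Z} ∋ Z.
{Q,X}: Y⊥Z given {Q,X} in G with Y→· removed — back-door holds.
P(Z|do(Y)) = Σ_{Q,X} P(Z|Y,Q,X)·P(Q,X).

P(Z|do(Y)): backdoor, adjust for {Q, X}.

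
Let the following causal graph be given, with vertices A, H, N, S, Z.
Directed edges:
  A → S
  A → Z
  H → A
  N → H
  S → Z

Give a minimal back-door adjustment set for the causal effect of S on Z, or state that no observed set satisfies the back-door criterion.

desc(S)\{S}={Z}; candidates ⊆ {A,H,N}.
size 0: {}; under {} S still reaches {A,H,N,Z} ∋ Z.
{A}: S⊥Z given {A} in G with S→· removed — back-door holds.

S→Z: minimal back-door set {A}.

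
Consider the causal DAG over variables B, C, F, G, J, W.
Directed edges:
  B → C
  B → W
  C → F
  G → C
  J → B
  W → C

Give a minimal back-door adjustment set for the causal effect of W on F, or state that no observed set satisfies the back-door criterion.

desc(W)\{W}={C,F}; candidates ⊆ {B,G,J}.
size 0: {}; under {} W still reaches {B,C,F,J} ∋ F.
{B}: W⊥F given {B} in G with W→· removed — back-door holds.

W→F: minimal back-door set {B}.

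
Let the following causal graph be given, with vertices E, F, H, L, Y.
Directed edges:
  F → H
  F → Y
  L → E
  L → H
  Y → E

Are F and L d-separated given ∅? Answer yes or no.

Bayes-Ball from F | ∅ reaches {E,H,Y}.
L ∉ reach(F|∅) ⇒ F ⊥ L | ∅.

Yes — F ⊥ L | ∅.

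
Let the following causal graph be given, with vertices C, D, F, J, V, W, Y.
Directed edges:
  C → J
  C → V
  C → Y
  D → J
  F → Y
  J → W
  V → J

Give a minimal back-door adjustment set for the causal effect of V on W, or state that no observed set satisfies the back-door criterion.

V→W: minimal back-door set {C}.

desc(V)\{V}={J,W}; candidates ⊆ {C,D,F,Y}.
size 0: {}; under {} V still reaches {C,J,W,Y} ∋ W.
{C}: V⊥W given {C} in G with V→· removed — back-door holds.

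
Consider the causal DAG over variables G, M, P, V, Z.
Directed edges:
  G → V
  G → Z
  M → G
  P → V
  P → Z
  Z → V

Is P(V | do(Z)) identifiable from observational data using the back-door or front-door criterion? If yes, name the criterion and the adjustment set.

desc(Z)\{Z}={V}; candidates ⊆ {G,M,P}.
size 0: {}; under {} Z still reaches {G,M,P,V} ∋ V.
size 1: {G}, {M}, {P}; under {G} Z still reaches {P,V} ∋ V.
{G,P}: Z⊥V given {G,P} in G with Z→· removed — back-door holds.
P(V|do(Z)) = Σ_{G,P} P(V|Z,G,P)·P(G,P).

P(V|do(Z)): backdoor, adjust for {G, P}.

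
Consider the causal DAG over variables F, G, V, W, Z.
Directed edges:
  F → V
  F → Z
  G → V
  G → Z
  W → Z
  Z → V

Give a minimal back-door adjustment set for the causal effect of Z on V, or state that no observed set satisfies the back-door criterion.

Z→V: minimal back-door set {F, G}.

desc(Z)\{Z}={V}; candidates ⊆ {F,G,W}.
size 0: {}; under {} Z still reaches {F,G,V,W} ∋ V.
size 1: {F}, {G}, {W}; under {F} Z still reaches {G,V,W} ∋ V.
{F,G}: Z⊥V given {F,G} in G with Z→· removed — back-door holds.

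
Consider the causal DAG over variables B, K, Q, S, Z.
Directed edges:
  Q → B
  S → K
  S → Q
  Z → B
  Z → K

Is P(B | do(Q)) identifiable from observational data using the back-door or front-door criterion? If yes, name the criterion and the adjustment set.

P(B|do(Q)): backdoor, adjust for ∅.

desc(Q)\{Q}={B}; candidates ⊆ {K,S,Z}.
∅: Q⊥B given ∅ in G with Q→· removed — back-door holds.
P(B|do(Q)) = P(B|Q) — no adjustment needed.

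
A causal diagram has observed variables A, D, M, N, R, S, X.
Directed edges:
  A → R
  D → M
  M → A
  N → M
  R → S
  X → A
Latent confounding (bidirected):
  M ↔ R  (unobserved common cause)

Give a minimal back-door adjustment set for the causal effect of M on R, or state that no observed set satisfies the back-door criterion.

M→R: no observed back-door set.

desc(M)\{M}={A,R,S}; candidates ⊆ {D,N,X}.
M↔R: latent back-door arc(s) into M.
size 0: {}; under {} M still reaches {D,N,R,S} ∋ R.
size 1: {D}, {N}, {X}; under {D} M still reaches {N,R,S} ∋ R.
size 2: {D,N}, {D,X}, {N,X}; under {D,N} M still reaches {R,S} ∋ R.
M↔R cannot be blocked by any observed set — no back-door set.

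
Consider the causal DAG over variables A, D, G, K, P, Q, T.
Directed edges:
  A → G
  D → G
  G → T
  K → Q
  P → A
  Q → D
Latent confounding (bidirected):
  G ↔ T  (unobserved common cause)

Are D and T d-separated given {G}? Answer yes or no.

No — D and T are d-connected given {G}.

Bayes-Ball from D | {G} reaches {A,K,P,Q,T}.
T ∈ reach(D|{G}) ⇒ D ⊥̸ T | {G}.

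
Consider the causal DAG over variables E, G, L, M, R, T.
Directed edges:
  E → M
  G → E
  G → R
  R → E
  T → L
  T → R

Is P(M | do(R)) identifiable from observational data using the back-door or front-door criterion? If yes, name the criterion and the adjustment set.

P(M|do(R)): backdoor, adjust for {G}.

desc(R)\{R}={E,M}; candidates ⊆ {G,L,T}.
size 0: {}; under {} R still reaches {E,G,L,M,T} ∋ M.
{G}: R⊥M given {G} in G with R→· removed — back-door holds.
P(M|do(R)) = Σ_{G} P(M|R,G)·P(G).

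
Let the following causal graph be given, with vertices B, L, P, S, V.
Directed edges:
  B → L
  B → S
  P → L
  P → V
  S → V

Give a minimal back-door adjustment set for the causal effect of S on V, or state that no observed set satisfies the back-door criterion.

desc(S)\{S}={V}; candidates ⊆ {B,L,P}.
∅: S⊥V given ∅ in G with S→· removed — back-door holds.

S→V: minimal back-door set ∅.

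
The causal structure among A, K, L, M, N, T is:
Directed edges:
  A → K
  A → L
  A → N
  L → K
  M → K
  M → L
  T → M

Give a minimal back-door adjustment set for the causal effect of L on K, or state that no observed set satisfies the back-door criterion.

desc(L)\{L}={K}; candidates ⊆ {A,M,N,T}.
size 0: {}; under {} L still reaches {A,K,M,N,T} ∋ K.
size 1: {A}, {M}, {N} …(+1); under {A} L still reaches {K,M,T} ∋ K.
{A,M}: L⊥K given {A,M} in G with L→· removed — back-door holds.

L→K: minimal back-door set {A, M}.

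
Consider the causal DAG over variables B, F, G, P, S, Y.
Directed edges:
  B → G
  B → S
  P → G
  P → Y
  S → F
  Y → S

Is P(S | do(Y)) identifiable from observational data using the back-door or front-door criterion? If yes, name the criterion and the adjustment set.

desc(Y)\{Y}={F,S}; candidates ⊆ {B,G,P}.
∅: Y⊥S given ∅ in G with Y→· removed — back-door holds.
P(S|do(Y)) = P(S|Y) — no adjustment needed.

P(S|do(Y)): backdoor, adjust for ∅.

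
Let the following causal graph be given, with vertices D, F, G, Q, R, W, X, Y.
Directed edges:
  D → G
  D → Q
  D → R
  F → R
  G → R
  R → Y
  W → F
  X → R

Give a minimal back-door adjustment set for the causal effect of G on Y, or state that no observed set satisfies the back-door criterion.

desc(G)\{G}={R,Y}; candidates ⊆ {D,F,Q,W,X}.
size 0: {}; under {} G still reaches {D,Q,R,Y} ∋ Y.
{D}: G⊥Y given {D} in G with G→· removed — back-door holds.

G→Y: minimal back-door set {D}.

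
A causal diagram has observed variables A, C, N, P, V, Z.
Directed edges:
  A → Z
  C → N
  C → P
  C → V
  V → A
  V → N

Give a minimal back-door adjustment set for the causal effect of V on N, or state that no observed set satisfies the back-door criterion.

desc(V)\{V}={A,N,Z}; candidates ⊆ {C,P}.
size 0: {}; under {} V still reaches {C,N,P} ∋ N.
{C}: V⊥N given {C} in G with V→· removed — back-door holds.

V→N: minimal back-door set {C}.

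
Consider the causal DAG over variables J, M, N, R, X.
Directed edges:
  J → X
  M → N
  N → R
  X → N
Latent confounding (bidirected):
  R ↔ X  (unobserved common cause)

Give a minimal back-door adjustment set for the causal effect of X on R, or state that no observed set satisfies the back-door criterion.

desc(X)\{X}={N,R}; candidates ⊆ {J,M}.
X↔R: latent back-door arc(s) into X.
size 0: {}; under {} X still reaches {J,R} ∋ R.
size 1: {J}, {M}; under {J} X still reaches {R} ∋ R.
size 2: {J,M}; under {J,M} X still reaches {R} ∋ R.
X↔R cannot be blocked by any observed set — no back-door set.

X→R: no observed back-door set.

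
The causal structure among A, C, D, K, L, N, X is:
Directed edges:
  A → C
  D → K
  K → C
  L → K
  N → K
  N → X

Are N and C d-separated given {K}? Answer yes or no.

Bayes-Ball from N | {K} reaches {D,L,X}.
C ∉ reach(N|{K}) ⇒ N ⊥ C | {K}.

Yes — N ⊥ C | {K}.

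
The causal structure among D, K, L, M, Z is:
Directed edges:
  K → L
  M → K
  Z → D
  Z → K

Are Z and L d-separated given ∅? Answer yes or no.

Bayes-Ball from Z | ∅ reaches {D,K,L}.
L ∈ reach(Z|∅) ⇒ Z ⊥̸ L | ∅.

No — Z and L are d-connected given ∅.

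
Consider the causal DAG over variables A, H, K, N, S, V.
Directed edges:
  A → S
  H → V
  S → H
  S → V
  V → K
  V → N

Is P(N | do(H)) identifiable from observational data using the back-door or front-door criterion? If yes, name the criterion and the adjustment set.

desc(H)\{H}={K,N,V}; candidates ⊆ {A,S}.
size 0: {}; under {} H still reaches {A,K,N,S,V} ∋ N.
{S}: H⊥N given {S} in G with H→· removed — back-door holds.
P(N|do(H)) = Σ_{S} P(N|H,S)·P(S).

P(N|do(H)): backdoor, adjust for {S}.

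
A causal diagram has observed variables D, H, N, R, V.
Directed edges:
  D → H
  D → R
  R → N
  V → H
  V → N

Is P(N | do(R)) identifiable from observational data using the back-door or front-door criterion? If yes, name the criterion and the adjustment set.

desc(R)\{R}={N}; candidates ⊆ {D,H,V}.
∅: R⊥N given ∅ in G with R→· removed — back-door holds.
P(N|do(R)) = P(N|R) — no adjustment needed.

P(N|do(R)): backdoor, adjust for ∅.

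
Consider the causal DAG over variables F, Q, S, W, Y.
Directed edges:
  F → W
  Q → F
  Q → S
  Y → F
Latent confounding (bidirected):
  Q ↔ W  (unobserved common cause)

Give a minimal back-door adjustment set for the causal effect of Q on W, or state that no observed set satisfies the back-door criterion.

desc(Q)\{Q}={F,S,W}; candidates ⊆ {Y}.
Q↔W: latent back-door arc(s) into Q.
size 0: {}; under {} Q still reaches {W} ∋ W.
size 1: {Y}; under {Y} Q still reaches {W} ∋ W.
Q↔W cannot be blocked by any observed set — no back-door set.

Q→W: no observed back-door set.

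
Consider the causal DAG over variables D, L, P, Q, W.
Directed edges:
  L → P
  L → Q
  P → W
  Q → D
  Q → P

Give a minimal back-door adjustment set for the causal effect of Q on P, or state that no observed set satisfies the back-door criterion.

Q→P: minimal back-door set {L}.

desc(Q)\{Q}={D,P,W}; candidates ⊆ {L}.
size 0: {}; under {} Q still reaches {L,P,W} ∋ P.
{L}: Q⊥P given {L} in G with Q→· removed — back-door holds.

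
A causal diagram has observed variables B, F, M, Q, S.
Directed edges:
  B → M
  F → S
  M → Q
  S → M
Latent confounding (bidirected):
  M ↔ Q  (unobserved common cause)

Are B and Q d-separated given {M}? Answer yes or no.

No — B and Q are d-connected given {M}.

Bayes-Ball from B | {M} reaches {F,Q,S}.
Q ∈ reach(B|{M}) ⇒ B ⊥̸ Q | {M}.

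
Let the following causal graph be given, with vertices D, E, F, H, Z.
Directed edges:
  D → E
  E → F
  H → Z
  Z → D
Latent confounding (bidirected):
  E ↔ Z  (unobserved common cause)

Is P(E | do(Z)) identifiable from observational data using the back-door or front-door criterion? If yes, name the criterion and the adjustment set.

desc(Z)\{Z}={D,E,F}; candidates ⊆ {H}.
Z↔E: latent back-door arc(s) into Z.
size 0: {}; under {} Z still reaches {E,F,H} ∋ E.
size 1: {H}; under {H} Z still reaches {E,F} ∋ E.
Z↔E cannot be blocked by any observed set — no back-door set.
{D}: (i) intercepts every directed Z→E path; (ii) no back-door Z→{D}; (iii) {Z} blocks every back-door {D}→E. Front-door holds.
P(E|do(Z)) = Σ_{D} P(D|Z) Σ_{Z'} P(E|D,Z')P(Z').

P(E|do(Z)): frontdoor, adjust for {D}.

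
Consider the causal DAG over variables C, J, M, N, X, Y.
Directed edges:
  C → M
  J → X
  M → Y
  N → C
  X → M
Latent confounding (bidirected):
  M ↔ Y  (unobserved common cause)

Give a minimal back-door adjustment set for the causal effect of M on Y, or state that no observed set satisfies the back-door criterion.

desc(M)\{M}={Y}; candidates ⊆ {C,J,N,X}.
M↔Y: latent back-door arc(s) into M.
size 0: {}; under {} M still reaches {C,J,N,X,Y} ∋ Y.
size 1: {C}, {J}, {N} …(+1); under {C} M still reaches {J,X,Y} ∋ Y.
size 2: {C,J}, {C,N}, {C,X} …(+3); under {C,J} M still reaches {X,Y} ∋ Y.
M↔Y cannot be blocked by any observed set — no back-door set.

M→Y: no observed back-door set.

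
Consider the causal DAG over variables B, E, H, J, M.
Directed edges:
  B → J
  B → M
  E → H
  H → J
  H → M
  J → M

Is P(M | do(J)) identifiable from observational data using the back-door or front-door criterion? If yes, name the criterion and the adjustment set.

P(M|do(J)): backdoor, adjust for {B, H}.

desc(J)\{J}={M}; candidates ⊆ {B,E,H}.
size 0: {}; under {} J still reaches {B,E,H,M} ∋ M.
size 1: {B}, {E}, {H}; under {B} J still reaches {E,H,M} ∋ M.
{B,H}: J⊥M given {B,H} in G with J→· removed — back-door holds.
P(M|do(J)) = Σ_{B,H} P(M|J,B,H)·P(B,H).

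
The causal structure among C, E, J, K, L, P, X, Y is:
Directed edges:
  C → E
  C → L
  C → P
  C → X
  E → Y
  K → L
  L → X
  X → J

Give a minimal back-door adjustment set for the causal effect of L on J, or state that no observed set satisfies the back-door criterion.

desc(L)\{L}={J,X}; candidates ⊆ {C,E,K,P,Y}.
size 0: {}; under {} L still reaches {C,E,J,K,P,X,Y} ∋ J.
{C}: L⊥J given {C} in G with L→· removed — back-door holds.

L→J: minimal back-door set {C}.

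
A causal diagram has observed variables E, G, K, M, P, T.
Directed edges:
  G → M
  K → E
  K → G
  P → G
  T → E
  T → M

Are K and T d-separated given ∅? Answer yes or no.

Yes — K ⊥ T | ∅.

Bayes-Ball from K | ∅ reaches {E,G,M}.
T ∉ reach(K|∅) ⇒ K ⊥ T | ∅.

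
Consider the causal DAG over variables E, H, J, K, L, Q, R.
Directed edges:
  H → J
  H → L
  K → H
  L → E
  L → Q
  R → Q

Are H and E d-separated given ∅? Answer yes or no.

No — H and E are d-connected given ∅.

Bayes-Ball from H | ∅ reaches {E,J,K,L,Q}.
E ∈ reach(H|∅) ⇒ H ⊥̸ E | ∅.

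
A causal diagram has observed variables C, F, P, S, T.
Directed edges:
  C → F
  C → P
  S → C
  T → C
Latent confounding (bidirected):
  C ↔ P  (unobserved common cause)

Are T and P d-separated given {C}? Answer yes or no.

No — T and P are d-connected given {C}.

Bayes-Ball from T | {C} reaches {P,S}.
P ∈ reach(T|{C}) ⇒ T ⊥̸ P | {C}.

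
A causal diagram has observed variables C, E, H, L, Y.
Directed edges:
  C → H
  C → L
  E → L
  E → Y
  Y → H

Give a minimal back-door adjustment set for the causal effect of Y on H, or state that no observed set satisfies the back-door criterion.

desc(Y)\{Y}={H}; candidates ⊆ {C,E,L}.
∅: Y⊥H given ∅ in G with Y→· removed — back-door holds.

Y→H: minimal back-door set ∅.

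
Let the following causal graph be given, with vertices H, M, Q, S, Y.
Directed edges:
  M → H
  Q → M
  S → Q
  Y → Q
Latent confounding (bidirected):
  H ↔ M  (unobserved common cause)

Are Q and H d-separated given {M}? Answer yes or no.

No — Q and H are d-connected given {M}.

Bayes-Ball from Q | {M} reaches {H,S,Y}.
H ∈ reach(Q|{M}) ⇒ Q ⊥̸ H | {M}.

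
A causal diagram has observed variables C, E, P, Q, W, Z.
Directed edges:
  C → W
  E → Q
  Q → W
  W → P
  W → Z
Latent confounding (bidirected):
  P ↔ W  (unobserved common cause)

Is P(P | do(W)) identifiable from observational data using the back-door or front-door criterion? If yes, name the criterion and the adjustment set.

P(P|do(W)): not identifiable (no BD/FD set).

desc(W)\{W}={P,Z}; candidates ⊆ {C,E,Q}.
W↔P: latent back-door arc(s) into W.
size 0: {}; under {} W still reaches {C,E,P,Q} ∋ P.
size 1: {C}, {E}, {Q}; under {C} W still reaches {E,P,Q} ∋ P.
size 2: {C,E}, {C,Q}, {E,Q}; under {C,E} W still reaches {P,Q} ∋ P.
W↔P cannot be blocked by any observed set — no back-door set.
No mediator lies on a directed W→…→P path.
Neither criterion identifies P(P|do(W)) in this graph.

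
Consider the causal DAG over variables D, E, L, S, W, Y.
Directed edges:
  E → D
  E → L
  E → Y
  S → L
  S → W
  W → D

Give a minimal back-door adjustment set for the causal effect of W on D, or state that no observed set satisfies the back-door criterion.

W→D: minimal back-door set ∅.

desc(W)\{W}={D}; candidates ⊆ {E,L,S,Y}.
∅: W⊥D given ∅ in G with W→· removed — back-door holds.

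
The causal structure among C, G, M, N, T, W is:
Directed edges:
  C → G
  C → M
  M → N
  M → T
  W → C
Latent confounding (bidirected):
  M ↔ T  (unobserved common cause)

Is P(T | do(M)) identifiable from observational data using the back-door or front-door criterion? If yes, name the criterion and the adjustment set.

desc(M)\{M}={N,T}; candidates ⊆ {C,G,W}.
M↔T: latent back-door arc(s) into M.
size 0: {}; under {} M still reaches {C,G,T,W} ∋ T.
size 1: {C}, {G}, {W}; under {C} M still reaches {T} ∋ T.
size 2: {C,G}, {C,W}, {G,W}; under {C,G} M still reaches {T} ∋ T.
M↔T cannot be blocked by any observed set — no back-door set.
No mediator lies on a directed M→…→T path.
Neither criterion identifies P(T|do(M)) in this graph.

P(T|do(M)): not identifiable (no BD/FD set).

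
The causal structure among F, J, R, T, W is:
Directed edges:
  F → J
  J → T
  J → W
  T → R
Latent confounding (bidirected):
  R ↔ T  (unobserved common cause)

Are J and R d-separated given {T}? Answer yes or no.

Bayes-Ball from J | {T} reaches {F,R,W}.
R ∈ reach(J|{T}) ⇒ J ⊥̸ R | {T}.

No — J and R are d-connected given {T}.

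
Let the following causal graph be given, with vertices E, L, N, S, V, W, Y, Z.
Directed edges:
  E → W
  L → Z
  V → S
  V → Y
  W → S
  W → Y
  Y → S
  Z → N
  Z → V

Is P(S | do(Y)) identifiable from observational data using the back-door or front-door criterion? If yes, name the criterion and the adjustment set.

P(S|do(Y)): backdoor, adjust for {V, W}.

desc(Y)\{Y}={S}; candidates ⊆ {E,L,N,V,W,Z}.
size 0: {}; under {} Y still reaches {E,L,N,S,V,W,Z} ∋ S.
size 1: {E}, {L}, {N} …(+3); under {E} Y still reaches {L,N,S,V,W,Z} ∋ S.
{V,W}: Y⊥S given {V,W} in G with Y→· removed — back-door holds.
P(S|do(Y)) = Σ_{V,W} P(S|Y,V,W)·P(V,W).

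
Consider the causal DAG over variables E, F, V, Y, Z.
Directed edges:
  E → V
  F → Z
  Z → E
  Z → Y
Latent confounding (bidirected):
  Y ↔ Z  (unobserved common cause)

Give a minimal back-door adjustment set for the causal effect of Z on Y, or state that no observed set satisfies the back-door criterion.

desc(Z)\{Z}={E,V,Y}; candidates ⊆ {F}.
Z↔Y: latent back-door arc(s) into Z.
size 0: {}; under {} Z still reaches {F,Y} ∋ Y.
size 1: {F}; under {F} Z still reaches {Y} ∋ Y.
Z↔Y cannot be blocked by any observed set — no back-door set.

Z→Y: no observed back-door set.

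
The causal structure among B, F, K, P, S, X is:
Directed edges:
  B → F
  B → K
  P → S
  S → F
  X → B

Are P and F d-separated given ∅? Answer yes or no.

No — P and F are d-connected given ∅.

Bayes-Ball from P | ∅ reaches {F,S}.
F ∈ reach(P|∅) ⇒ P ⊥̸ F | ∅.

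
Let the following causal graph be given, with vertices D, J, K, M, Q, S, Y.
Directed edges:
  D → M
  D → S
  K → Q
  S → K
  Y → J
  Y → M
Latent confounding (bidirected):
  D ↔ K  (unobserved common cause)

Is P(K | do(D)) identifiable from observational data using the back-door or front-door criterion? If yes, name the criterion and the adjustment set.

P(K|do(D)): frontdoor, adjust for {S}.

desc(D)\{D}={K,M,Q,S}; candidates ⊆ {J,Y}.
D↔K: latent back-door arc(s) into D.
size 0: {}; under {} D still reaches {K,Q} ∋ K.
size 1: {J}, {Y}; under {J} D still reaches {K,Q} ∋ K.
size 2: {J,Y}; under {J,Y} D still reaches {K,Q} ∋ K.
D↔K cannot be blocked by any observed set — no back-door set.
{S}: (i) intercepts every directed D→K path; (ii) no back-door D→{S}; (iii) {D} blocks every back-door {S}→K. Front-door holds.
P(K|do(D)) = Σ_{S} P(S|D) Σ_{D'} P(K|S,D')P(D').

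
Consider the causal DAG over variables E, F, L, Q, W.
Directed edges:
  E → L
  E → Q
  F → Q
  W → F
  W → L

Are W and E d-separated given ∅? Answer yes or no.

Bayes-Ball from W | ∅ reaches {F,L,Q}.
E ∉ reach(W|∅) ⇒ W ⊥ E | ∅.

Yes — W ⊥ E | ∅.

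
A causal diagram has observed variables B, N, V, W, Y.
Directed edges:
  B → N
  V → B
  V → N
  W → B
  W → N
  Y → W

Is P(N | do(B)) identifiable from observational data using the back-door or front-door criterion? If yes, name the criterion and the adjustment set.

P(N|do(B)): backdoor, adjust for {V, W}.

desc(B)\{B}={N}; candidates ⊆ {V,W,Y}.
size 0: {}; under {} B still reaches {N,V,W,Y} ∋ N.
size 1: {V}, {W}, {Y}; under {V} B still reaches {N,W,Y} ∋ N.
{V,W}: B⊥N given {V,W} in G with B→· removed — back-door holds.
P(N|do(B)) = Σ_{V,W} P(N|B,V,W)·P(V,W).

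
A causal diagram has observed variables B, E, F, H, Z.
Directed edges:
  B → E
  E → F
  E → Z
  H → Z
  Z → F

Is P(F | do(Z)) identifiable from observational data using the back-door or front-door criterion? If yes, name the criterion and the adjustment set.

desc(Z)\{Z}={F}; candidates ⊆ {B,E,H}.
size 0: {}; under {} Z still reaches {B,E,F,H} ∋ F.
{E}: Z⊥F given {E} in G with Z→· removed — back-door holds.
P(F|do(Z)) = Σ_{E} P(F|Z,E)·P(E).

P(F|do(Z)): backdoor, adjust for {E}.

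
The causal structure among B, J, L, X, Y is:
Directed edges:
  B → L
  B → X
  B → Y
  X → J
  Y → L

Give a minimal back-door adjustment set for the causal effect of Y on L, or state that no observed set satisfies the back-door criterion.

Y→L: minimal back-door set {B}.

desc(Y)\{Y}={L}; candidates ⊆ {B,J,X}.
size 0: {}; under {} Y still reaches {B,J,L,X} ∋ L.
{B}: Y⊥L given {B} in G with Y→· removed — back-door holds.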